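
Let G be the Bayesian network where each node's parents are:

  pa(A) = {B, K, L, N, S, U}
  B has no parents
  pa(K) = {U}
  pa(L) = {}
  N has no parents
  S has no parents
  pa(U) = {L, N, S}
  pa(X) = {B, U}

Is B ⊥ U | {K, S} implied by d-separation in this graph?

We examine all 6 paths between B and U:
Path 1: B → A ← S → U
  A is a collider here and neither A nor any of its descendants is conditioned on, so the collider stays closed — the path is blocked at A.
Path 2: B → A ← U
  A is a collider here and neither A nor any of its descendants is conditioned on, so the collider stays closed — the path is blocked at A.
Path 3: B → A ← L → U
  A is a collider here and neither A nor any of its descendants is conditioned on, so the collider stays closed — the path is blocked at A.
Path 4: B → A ← N → U
  A is a collider here and neither A nor any of its descendants is conditioned on, so the collider stays closed — the path is blocked at A.
Path 5: B → A ← K ← U
  A is a collider here and neither A nor any of its descendants is conditioned on, so the collider stays closed — the path is blocked at A.
Path 6: B → X ← U
  X is a collider here and neither X nor any of its descendants is conditioned on, so the collider stays closed — the path is blocked at X.
Every path is blocked, so B and U are d-separated given {K, S}.

Yes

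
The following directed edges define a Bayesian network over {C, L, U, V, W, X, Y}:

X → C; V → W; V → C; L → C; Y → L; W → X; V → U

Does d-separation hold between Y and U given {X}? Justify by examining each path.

We examine all 2 paths between Y and U:
Path 1: Y → L → C ← V → U
  C is a collider here and neither C nor any of its descendants is conditioned on, so the collider stays closed — the path is blocked at C.
Path 2: Y → L → C ← X ← W ← V → U
  C is a collider here and neither C nor any of its descendants is conditioned on, so the collider stays closed — the path is blocked at C.
Every path is blocked, so Y and U are d-separated given {X}.

Yes — Y and U are d-separated given {X}.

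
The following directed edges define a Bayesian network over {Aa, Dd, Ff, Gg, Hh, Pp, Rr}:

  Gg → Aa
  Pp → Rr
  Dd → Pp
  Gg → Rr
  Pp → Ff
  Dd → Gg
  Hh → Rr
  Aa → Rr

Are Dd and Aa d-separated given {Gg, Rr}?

No

We examine all 4 paths between Dd and Aa:
  1. Dd → Gg → Aa — Gg:chain[blocks] ⇒ blocked
  2. Dd → Gg → Rr ← Aa — Gg:chain[blocks]; Rr:collider[open] ⇒ blocked
  3. Dd → Pp → Rr ← Gg → Aa — Pp:chain[open]; Rr:collider[open]; Gg:fork[blocks] ⇒ blocked
  4. Dd → Pp → Rr ← Aa — Pp:chain[open]; Rr:collider[open] ⇒ active
At least one path is unblocked, so d-separation fails.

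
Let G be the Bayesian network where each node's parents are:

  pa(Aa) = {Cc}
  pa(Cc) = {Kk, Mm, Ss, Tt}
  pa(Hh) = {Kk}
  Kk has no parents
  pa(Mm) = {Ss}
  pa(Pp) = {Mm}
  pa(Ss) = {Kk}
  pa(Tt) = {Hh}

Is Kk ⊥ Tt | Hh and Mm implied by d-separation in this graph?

4 paths connect Kk and Tt; each must be blocked for d-separation to hold:
Path 1: Kk → Ss → Mm → Cc ← Tt
  Mm is a chain here and Mm is conditioned on, so the path is blocked at Mm.
Path 2: Kk → Ss → Cc ← Tt
  Cc is a collider here and neither Cc nor any of its descendants is conditioned on, so the collider stays closed — the path is blocked at Cc.
Path 3: Kk → Cc ← Tt
  Cc is a collider here and neither Cc nor any of its descendants is conditioned on, so the collider stays closed — the path is blocked at Cc.
Path 4: Kk → Hh → Tt
  Hh is a chain here and Hh is conditioned on, so the path is blocked at Hh.
All paths are blocked; Kk ⊥ Tt | {Hh, Mm} holds.

Yes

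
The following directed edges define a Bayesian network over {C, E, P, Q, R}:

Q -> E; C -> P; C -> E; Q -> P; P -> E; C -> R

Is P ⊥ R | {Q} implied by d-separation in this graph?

There are 3 undirected paths between P and R; checking each against the conditioning set {Q}:
Path 1: P ← C → R
  C is a fork and C is not conditioned on — no node blocks this path, so it is active.
Path 2: P ← Q → E ← C → R
  Q is a fork here and Q is conditioned on, so the path is blocked at Q.
Path 3: P → E ← C → R
  E is a collider here and neither E nor any of its descendants is conditioned on, so the collider stays closed — the path is blocked at E.
Since the path P ← C → R is active, P and R are not d-separated given {Q}.

No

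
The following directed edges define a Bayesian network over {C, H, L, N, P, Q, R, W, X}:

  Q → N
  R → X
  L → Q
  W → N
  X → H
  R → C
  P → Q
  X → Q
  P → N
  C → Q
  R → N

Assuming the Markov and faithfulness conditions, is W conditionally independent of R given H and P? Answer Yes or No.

5 paths connect W and R; each must be blocked for d-separation to hold:
Path 1: W → N ← R
  N is a collider here and neither N nor any of its descendants is conditioned on, so the collider stays closed — the path is blocked at N.
Path 2: W → N ← Q ← C ← R
  N is a collider here and neither N nor any of its descendants is conditioned on, so the collider stays closed — the path is blocked at N.
Path 3: W → N ← Q ← X ← R
  N is a collider here and neither N nor any of its descendants is conditioned on, so the collider stays closed — the path is blocked at N.
Path 4: W → N ← P → Q ← C ← R
  N is a collider here and neither N nor any of its descendants is conditioned on, so the collider stays closed — the path is blocked at N.
Path 5: W → N ← P → Q ← X ← R
  N is a collider here and neither N nor any of its descendants is conditioned on, so the collider stays closed — the path is blocked at N.
Every path is blocked, so W and R are d-separated given {H, P}.

Yes — W and R are d-separated given {H, P}.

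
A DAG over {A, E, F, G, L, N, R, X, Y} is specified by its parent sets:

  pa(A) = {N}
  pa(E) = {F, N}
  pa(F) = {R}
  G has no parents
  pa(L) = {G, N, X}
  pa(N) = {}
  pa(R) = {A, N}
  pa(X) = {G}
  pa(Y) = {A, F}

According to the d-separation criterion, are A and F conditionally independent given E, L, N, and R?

There are 5 undirected paths between A and F; checking each against the conditioning set {E, L, N, R}:
Path 1: A → R ← N → E ← F
  N is a fork here and N is conditioned on, so the path is blocked at N.
Path 2: A → R → F
  R is a chain here and R is conditioned on, so the path is blocked at R.
Path 3: A ← N → R → F
  N is a fork here and N is conditioned on, so the path is blocked at N.
Path 4: A ← N → E ← F
  N is a fork here and N is conditioned on, so the path is blocked at N.
Path 5: A → Y ← F
  Y is a collider here and neither Y nor any of its descendants is conditioned on, so the collider stays closed — the path is blocked at Y.
Every path is blocked, so A and F are d-separated given {E, L, N, R}.

Yes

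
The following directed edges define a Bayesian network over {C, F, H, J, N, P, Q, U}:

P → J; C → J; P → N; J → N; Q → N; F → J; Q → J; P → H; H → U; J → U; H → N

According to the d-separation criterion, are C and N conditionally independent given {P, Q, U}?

There are 6 undirected paths between C and N; checking each against the conditioning set {P, Q, U}:
Path 1: C → J → U ← H → N
  J is a chain and J is not conditioned on; U is a collider and U is conditioned on, which opens it; H is a fork and H is not conditioned on — no node blocks this path, so it is active.
Path 2: C → J → U ← H ← P → N
  P is a fork here and P is conditioned on, so the path is blocked at P.
Path 3: C → J → N
  J is a chain and J is not conditioned on — no node blocks this path, so it is active.
Path 4: C → J ← Q → N
  Q is a fork here and Q is conditioned on, so the path is blocked at Q.
Path 5: C → J ← P → N
  P is a fork here and P is conditioned on, so the path is blocked at P.
Path 6: C → J ← P → H → N
  P is a fork here and P is conditioned on, so the path is blocked at P.
Because an active path exists, C and N are not d-separated.

No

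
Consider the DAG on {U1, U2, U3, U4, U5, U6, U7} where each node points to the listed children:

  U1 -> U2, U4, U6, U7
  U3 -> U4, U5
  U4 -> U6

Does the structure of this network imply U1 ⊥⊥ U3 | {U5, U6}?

Enumerating the 2 paths from U1 to U3 and testing each for blocking by {U5, U6}:
  1. U1 → U6 ← U4 ← U3 — U6:collider[open]; U4:chain[open] ⇒ active
  2. U1 → U4 ← U3 — U4:collider[open] ⇒ active
Since the path U1 → U6 ← U4 ← U3 is active, U1 and U3 are not d-separated given {U5, U6}.

No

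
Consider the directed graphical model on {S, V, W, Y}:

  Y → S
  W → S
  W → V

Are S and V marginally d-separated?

No

There is one path between S and V:
Path 1: S ← W → V
  W is a fork and W is not conditioned on — no node blocks this path, so it is active.
Since the path S ← W → V is active, S and V are not d-separated given ∅.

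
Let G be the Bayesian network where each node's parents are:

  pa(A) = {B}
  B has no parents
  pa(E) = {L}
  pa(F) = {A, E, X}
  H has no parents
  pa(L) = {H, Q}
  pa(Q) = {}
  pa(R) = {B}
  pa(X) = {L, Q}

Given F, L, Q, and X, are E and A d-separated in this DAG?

No

Enumerating the 3 paths from E to A and testing each for blocking by {F, L, Q, X}:
  1. E ← L ← Q → X → F ← A — L:chain[blocks]; Q:fork[blocks]; X:chain[blocks]; F:collider[open] ⇒ blocked
  2. E ← L → X → F ← A — L:fork[blocks]; X:chain[blocks]; F:collider[open] ⇒ blocked
  3. E → F ← A — F:collider[open] ⇒ active
Because an active path exists, E and A are not d-separated.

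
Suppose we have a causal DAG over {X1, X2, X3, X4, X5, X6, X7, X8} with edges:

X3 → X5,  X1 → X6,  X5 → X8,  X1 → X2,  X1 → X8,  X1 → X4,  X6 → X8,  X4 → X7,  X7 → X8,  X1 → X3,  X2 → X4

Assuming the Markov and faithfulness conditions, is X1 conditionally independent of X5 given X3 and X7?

Yes — X1 and X5 are d-separated given {X3, X7}.

5 paths connect X1 and X5; each must be blocked for d-separation to hold:
  1. X1 → X8 ← X5 — X8:collider[blocks] ⇒ blocked
  2. X1 → X3 → X5 — X3:chain[blocks] ⇒ blocked
  3. X1 → X4 → X7 → X8 ← X5 — X4:chain[open]; X7:chain[blocks]; X8:collider[blocks] ⇒ blocked
  4. X1 → X6 → X8 ← X5 — X6:chain[open]; X8:collider[blocks] ⇒ blocked
  5. X1 → X2 → X4 → X7 → X8 ← X5 — X2:chain[open]; X4:chain[open]; X7:chain[blocks]; X8:collider[blocks] ⇒ blocked
All paths are blocked; X1 ⊥ X5 | {X3, X7} holds.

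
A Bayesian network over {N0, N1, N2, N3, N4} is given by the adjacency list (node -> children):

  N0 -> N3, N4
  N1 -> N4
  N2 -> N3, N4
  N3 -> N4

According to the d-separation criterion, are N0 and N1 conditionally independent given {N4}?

No

3 paths connect N0 and N1; each must be blocked for d-separation to hold:
Path 1: N0 → N4 ← N1
  N4 is a collider and N4 is conditioned on, which opens it — no node blocks this path, so it is active.
Path 2: N0 → N3 → N4 ← N1
  N3 is a chain and N3 is not conditioned on; N4 is a collider and N4 is conditioned on, which opens it — no node blocks this path, so it is active.
Path 3: N0 → N3 ← N2 → N4 ← N1
  N3 is a collider and its descendant N4 is conditioned on, which opens it; N2 is a fork and N2 is not conditioned on; N4 is a collider and N4 is conditioned on, which opens it — no node blocks this path, so it is active.
Since the path N0 → N4 ← N1 is active, N0 and N1 are not d-separated given {N4}.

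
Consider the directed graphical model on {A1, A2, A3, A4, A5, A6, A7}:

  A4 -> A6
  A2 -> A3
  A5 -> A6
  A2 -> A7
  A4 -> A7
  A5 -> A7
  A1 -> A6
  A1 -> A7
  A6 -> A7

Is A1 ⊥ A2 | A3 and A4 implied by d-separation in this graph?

Enumerating the 4 paths from A1 to A2 and testing each for blocking by {A3, A4}:
Path 1: A1 → A6 ← A5 → A7 ← A2
  A6 is a collider here and neither A6 nor any of its descendants is conditioned on, so the collider stays closed — the path is blocked at A6.
Path 2: A1 → A6 → A7 ← A2
  A7 is a collider here and neither A7 nor any of its descendants is conditioned on, so the collider stays closed — the path is blocked at A7.
Path 3: A1 → A6 ← A4 → A7 ← A2
  A6 is a collider here and neither A6 nor any of its descendants is conditioned on, so the collider stays closed — the path is blocked at A6.
Path 4: A1 → A7 ← A2
  A7 is a collider here and neither A7 nor any of its descendants is conditioned on, so the collider stays closed — the path is blocked at A7.
Since every path is blocked, d-separation holds.

Yes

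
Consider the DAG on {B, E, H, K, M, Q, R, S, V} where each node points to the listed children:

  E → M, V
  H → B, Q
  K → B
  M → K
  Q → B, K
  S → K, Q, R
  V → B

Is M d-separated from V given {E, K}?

We examine all 6 paths between M and V:
Path 1: M → K → B ← V
  K is a chain here and K is conditioned on, so the path is blocked at K.
Path 2: M → K ← S → Q → B ← V
  B is a collider here and neither B nor any of its descendants is conditioned on, so the collider stays closed — the path is blocked at B.
Path 3: M → K ← S → Q ← H → B ← V
  B is a collider here and neither B nor any of its descendants is conditioned on, so the collider stays closed — the path is blocked at B.
Path 4: M → K ← Q → B ← V
  B is a collider here and neither B nor any of its descendants is conditioned on, so the collider stays closed — the path is blocked at B.
Path 5: M → K ← Q ← H → B ← V
  B is a collider here and neither B nor any of its descendants is conditioned on, so the collider stays closed — the path is blocked at B.
Path 6: M ← E → V
  E is a fork here and E is conditioned on, so the path is blocked at E.
All paths are blocked; M ⊥ V | {E, K} holds.

Yes — M and V are d-separated given {E, K}.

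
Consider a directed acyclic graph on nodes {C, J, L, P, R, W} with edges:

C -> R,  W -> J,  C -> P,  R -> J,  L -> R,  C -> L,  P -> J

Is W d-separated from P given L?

We examine all 3 paths between W and P:
Path 1: W → J ← P
  J is a collider here and neither J nor any of its descendants is conditioned on, so the collider stays closed — the path is blocked at J.
Path 2: W → J ← R ← C → P
  J is a collider here and neither J nor any of its descendants is conditioned on, so the collider stays closed — the path is blocked at J.
Path 3: W → J ← R ← L ← C → P
  J is a collider here and neither J nor any of its descendants is conditioned on, so the collider stays closed — the path is blocked at J.
All paths are blocked; W ⊥ P | {L} holds.

Yes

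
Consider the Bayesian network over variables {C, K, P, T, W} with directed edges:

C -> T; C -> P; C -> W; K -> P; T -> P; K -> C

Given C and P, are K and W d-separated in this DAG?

Yes — K and W are d-separated given {C, P}.

3 paths connect K and W; each must be blocked for d-separation to hold:
Path 1: K → C → W
  C is a chain here and C is conditioned on, so the path is blocked at C.
Path 2: K → P ← C → W
  C is a fork here and C is conditioned on, so the path is blocked at C.
Path 3: K → P ← T ← C → W
  C is a fork here and C is conditioned on, so the path is blocked at C.
Every path is blocked, so K and W are d-separated given {C, P}.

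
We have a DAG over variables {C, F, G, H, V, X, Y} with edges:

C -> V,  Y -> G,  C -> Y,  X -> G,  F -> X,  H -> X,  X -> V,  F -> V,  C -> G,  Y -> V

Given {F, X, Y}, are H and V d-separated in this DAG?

We examine all 6 paths between H and V:
  1. H → X → V — X:chain[blocks] ⇒ blocked
  2. H → X → G ← Y ← C → V — X:chain[blocks]; G:collider[blocks]; Y:chain[blocks]; C:fork[open] ⇒ blocked
  3. H → X → G ← Y → V — X:chain[blocks]; G:collider[blocks]; Y:fork[blocks] ⇒ blocked
  4. H → X → G ← C → Y → V — X:chain[blocks]; G:collider[blocks]; C:fork[open]; Y:chain[blocks] ⇒ blocked
  5. H → X → G ← C → V — X:chain[blocks]; G:collider[blocks]; C:fork[open] ⇒ blocked
  6. H → X ← F → V — X:collider[open]; F:fork[blocks] ⇒ blocked
Since every path is blocked, d-separation holds.

Yes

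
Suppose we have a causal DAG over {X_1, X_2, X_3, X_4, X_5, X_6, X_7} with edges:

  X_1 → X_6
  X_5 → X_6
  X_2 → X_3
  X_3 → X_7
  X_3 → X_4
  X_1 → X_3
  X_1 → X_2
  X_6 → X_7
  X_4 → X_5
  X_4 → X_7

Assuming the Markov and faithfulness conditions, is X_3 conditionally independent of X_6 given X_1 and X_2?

No

We examine all 6 paths between X_3 and X_6:
Path 1: X_3 → X_4 → X_7 ← X_6
  X_7 is a collider here and neither X_7 nor any of its descendants is conditioned on, so the collider stays closed — the path is blocked at X_7.
Path 2: X_3 → X_4 → X_5 → X_6
  X_4 is a chain and X_4 is not conditioned on; X_5 is a chain and X_5 is not conditioned on — no node blocks this path, so it is active.
Path 3: X_3 ← X_2 ← X_1 → X_6
  X_2 is a chain here and X_2 is conditioned on, so the path is blocked at X_2.
Path 4: X_3 → X_7 ← X_4 → X_5 → X_6
  X_7 is a collider here and neither X_7 nor any of its descendants is conditioned on, so the collider stays closed — the path is blocked at X_7.
Path 5: X_3 → X_7 ← X_6
  X_7 is a collider here and neither X_7 nor any of its descendants is conditioned on, so the collider stays closed — the path is blocked at X_7.
Path 6: X_3 ← X_1 → X_6
  X_1 is a fork here and X_1 is conditioned on, so the path is blocked at X_1.
Because an active path exists, X_3 and X_6 are not d-separated.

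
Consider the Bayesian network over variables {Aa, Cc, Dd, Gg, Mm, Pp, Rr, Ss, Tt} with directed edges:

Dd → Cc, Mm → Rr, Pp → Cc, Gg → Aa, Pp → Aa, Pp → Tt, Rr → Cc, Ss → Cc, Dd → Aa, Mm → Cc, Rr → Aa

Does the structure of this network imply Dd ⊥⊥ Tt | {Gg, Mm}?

We examine all 6 paths between Dd and Tt:
  1. Dd → Aa ← Rr → Cc ← Pp → Tt — Aa:collider[blocks]; Rr:fork[open]; Cc:collider[blocks]; Pp:fork[open] ⇒ blocked
  2. Dd → Aa ← Rr ← Mm → Cc ← Pp → Tt — Aa:collider[blocks]; Rr:chain[open]; Mm:fork[blocks]; Cc:collider[blocks]; Pp:fork[open] ⇒ blocked
  3. Dd → Aa ← Pp → Tt — Aa:collider[blocks]; Pp:fork[open] ⇒ blocked
  4. Dd → Cc ← Mm → Rr → Aa ← Pp → Tt — Cc:collider[blocks]; Mm:fork[blocks]; Rr:chain[open]; Aa:collider[blocks]; Pp:fork[open] ⇒ blocked
  5. Dd → Cc ← Rr → Aa ← Pp → Tt — Cc:collider[blocks]; Rr:fork[open]; Aa:collider[blocks]; Pp:fork[open] ⇒ blocked
  6. Dd → Cc ← Pp → Tt — Cc:collider[blocks]; Pp:fork[open] ⇒ blocked
Since every path is blocked, d-separation holds.

Yes — Dd and Tt are d-separated given {Gg, Mm}.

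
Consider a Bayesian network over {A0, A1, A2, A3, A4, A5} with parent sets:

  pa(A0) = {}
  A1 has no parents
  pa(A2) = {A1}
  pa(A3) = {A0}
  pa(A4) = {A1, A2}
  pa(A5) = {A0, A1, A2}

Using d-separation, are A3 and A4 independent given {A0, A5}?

There are 4 undirected paths between A3 and A4; checking each against the conditioning set {A0, A5}:
Path 1: A3 ← A0 → A5 ← A2 ← A1 → A4
  A0 is a fork here and A0 is conditioned on, so the path is blocked at A0.
Path 2: A3 ← A0 → A5 ← A2 → A4
  A0 is a fork here and A0 is conditioned on, so the path is blocked at A0.
Path 3: A3 ← A0 → A5 ← A1 → A2 → A4
  A0 is a fork here and A0 is conditioned on, so the path is blocked at A0.
Path 4: A3 ← A0 → A5 ← A1 → A4
  A0 is a fork here and A0 is conditioned on, so the path is blocked at A0.
All paths are blocked; A3 ⊥ A4 | {A0, A5} holds.

Yes — A3 and A4 are d-separated given {A0, A5}.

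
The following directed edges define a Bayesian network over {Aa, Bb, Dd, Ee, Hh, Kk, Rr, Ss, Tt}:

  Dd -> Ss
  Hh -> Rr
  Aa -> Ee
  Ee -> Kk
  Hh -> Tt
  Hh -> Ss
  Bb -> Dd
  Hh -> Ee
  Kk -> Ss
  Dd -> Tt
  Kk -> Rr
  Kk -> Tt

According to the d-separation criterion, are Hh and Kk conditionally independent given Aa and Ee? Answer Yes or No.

Yes

There are 6 undirected paths between Hh and Kk; checking each against the conditioning set {Aa, Ee}:
Path 1: Hh → Ee → Kk
  Ee is a chain here and Ee is conditioned on, so the path is blocked at Ee.
Path 2: Hh → Rr ← Kk
  Rr is a collider here and neither Rr nor any of its descendants is conditioned on, so the collider stays closed — the path is blocked at Rr.
Path 3: Hh → Ss ← Dd → Tt ← Kk
  Ss is a collider here and neither Ss nor any of its descendants is conditioned on, so the collider stays closed — the path is blocked at Ss.
Path 4: Hh → Ss ← Kk
  Ss is a collider here and neither Ss nor any of its descendants is conditioned on, so the collider stays closed — the path is blocked at Ss.
Path 5: Hh → Tt ← Dd → Ss ← Kk
  Tt is a collider here and neither Tt nor any of its descendants is conditioned on, so the collider stays closed — the path is blocked at Tt.
Path 6: Hh → Tt ← Kk
  Tt is a collider here and neither Tt nor any of its descendants is conditioned on, so the collider stays closed — the path is blocked at Tt.
All paths are blocked; Hh ⊥ Kk | {Aa, Ee} holds.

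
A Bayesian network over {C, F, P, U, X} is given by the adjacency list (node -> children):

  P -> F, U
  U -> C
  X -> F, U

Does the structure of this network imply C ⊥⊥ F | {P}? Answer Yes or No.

There are 2 undirected paths between C and F; checking each against the conditioning set {P}:
  1. C ← U ← X → F — U:chain[open]; X:fork[open] ⇒ active
  2. C ← U ← P → F — U:chain[open]; P:fork[blocks] ⇒ blocked
At least one path is unblocked, so d-separation fails.

No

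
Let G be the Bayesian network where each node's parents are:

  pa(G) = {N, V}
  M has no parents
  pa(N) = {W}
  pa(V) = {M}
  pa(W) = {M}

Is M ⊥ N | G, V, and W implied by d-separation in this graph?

Yes

Enumerating the 2 paths from M to N and testing each for blocking by {G, V, W}:
  1. M → V → G ← N — V:chain[blocks]; G:collider[open] ⇒ blocked
  2. M → W → N — W:chain[blocks] ⇒ blocked
Every path is blocked, so M and N are d-separated given {G, V, W}.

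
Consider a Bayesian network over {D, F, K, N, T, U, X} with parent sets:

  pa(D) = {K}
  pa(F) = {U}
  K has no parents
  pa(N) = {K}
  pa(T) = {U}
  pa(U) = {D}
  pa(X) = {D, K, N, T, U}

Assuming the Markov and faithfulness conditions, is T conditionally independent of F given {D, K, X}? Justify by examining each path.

Enumerating the 5 paths from T to F and testing each for blocking by {D, K, X}:
Path 1: T ← U → F
  U is a fork and U is not conditioned on — no node blocks this path, so it is active.
Path 2: T → X ← U → F
  X is a collider and X is conditioned on, which opens it; U is a fork and U is not conditioned on — no node blocks this path, so it is active.
Path 3: T → X ← N ← K → D → U → F
  K is a fork here and K is conditioned on, so the path is blocked at K.
Path 4: T → X ← D → U → F
  D is a fork here and D is conditioned on, so the path is blocked at D.
Path 5: T → X ← K → D → U → F
  K is a fork here and K is conditioned on, so the path is blocked at K.
At least one path is unblocked, so d-separation fails.

No — T and F are not d-separated given {D, K, X}.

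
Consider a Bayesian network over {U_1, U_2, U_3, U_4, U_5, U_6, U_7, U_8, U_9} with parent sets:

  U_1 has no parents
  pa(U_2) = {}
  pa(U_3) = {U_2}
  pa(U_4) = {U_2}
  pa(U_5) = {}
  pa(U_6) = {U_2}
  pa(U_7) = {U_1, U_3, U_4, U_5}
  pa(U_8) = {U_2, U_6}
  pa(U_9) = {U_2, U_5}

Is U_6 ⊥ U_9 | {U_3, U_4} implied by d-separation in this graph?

No — U_6 and U_9 are not d-separated given {U_3, U_4}.

We examine all 6 paths between U_6 and U_9:
Path 1: U_6 ← U_2 → U_4 → U_7 ← U_5 → U_9
  U_4 is a chain here and U_4 is conditioned on, so the path is blocked at U_4.
Path 2: U_6 ← U_2 → U_3 → U_7 ← U_5 → U_9
  U_3 is a chain here and U_3 is conditioned on, so the path is blocked at U_3.
Path 3: U_6 ← U_2 → U_9
  U_2 is a fork and U_2 is not conditioned on — no node blocks this path, so it is active.
Path 4: U_6 → U_8 ← U_2 → U_4 → U_7 ← U_5 → U_9
  U_8 is a collider here and neither U_8 nor any of its descendants is conditioned on, so the collider stays closed — the path is blocked at U_8.
Path 5: U_6 → U_8 ← U_2 → U_3 → U_7 ← U_5 → U_9
  U_8 is a collider here and neither U_8 nor any of its descendants is conditioned on, so the collider stays closed — the path is blocked at U_8.
Path 6: U_6 → U_8 ← U_2 → U_9
  U_8 is a collider here and neither U_8 nor any of its descendants is conditioned on, so the collider stays closed — the path is blocked at U_8.
At least one path is unblocked, so d-separation fails.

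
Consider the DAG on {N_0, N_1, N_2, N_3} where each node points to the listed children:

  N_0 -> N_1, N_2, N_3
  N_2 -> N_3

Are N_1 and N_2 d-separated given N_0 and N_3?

Yes

We examine all 2 paths between N_1 and N_2:
Path 1: N_1 ← N_0 → N_2
  N_0 is a fork here and N_0 is conditioned on, so the path is blocked at N_0.
Path 2: N_1 ← N_0 → N_3 ← N_2
  N_0 is a fork here and N_0 is conditioned on, so the path is blocked at N_0.
All paths are blocked; N_1 ⊥ N_2 | {N_0, N_3} holds.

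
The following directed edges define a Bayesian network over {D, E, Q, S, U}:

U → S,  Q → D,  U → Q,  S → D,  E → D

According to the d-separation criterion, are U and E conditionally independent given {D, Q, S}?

Enumerating the 2 paths from U to E and testing each for blocking by {D, Q, S}:
Path 1: U → Q → D ← E
  Q is a chain here and Q is conditioned on, so the path is blocked at Q.
Path 2: U → S → D ← E
  S is a chain here and S is conditioned on, so the path is blocked at S.
Every path is blocked, so U and E are d-separated given {D, Q, S}.

Yes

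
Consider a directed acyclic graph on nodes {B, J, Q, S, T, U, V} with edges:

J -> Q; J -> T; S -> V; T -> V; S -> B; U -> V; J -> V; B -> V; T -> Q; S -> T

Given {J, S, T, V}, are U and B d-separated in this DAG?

No

There are 5 undirected paths between U and B; checking each against the conditioning set {J, S, T, V}:
Path 1: U → V ← B
  V is a collider and V is conditioned on, which opens it — no node blocks this path, so it is active.
Path 2: U → V ← S → B
  S is a fork here and S is conditioned on, so the path is blocked at S.
Path 3: U → V ← T ← S → B
  T is a chain here and T is conditioned on, so the path is blocked at T.
Path 4: U → V ← J → T ← S → B
  J is a fork here and J is conditioned on, so the path is blocked at J.
Path 5: U → V ← J → Q ← T ← S → B
  J is a fork here and J is conditioned on, so the path is blocked at J.
Since the path U → V ← B is active, U and B are not d-separated given {J, S, T, V}.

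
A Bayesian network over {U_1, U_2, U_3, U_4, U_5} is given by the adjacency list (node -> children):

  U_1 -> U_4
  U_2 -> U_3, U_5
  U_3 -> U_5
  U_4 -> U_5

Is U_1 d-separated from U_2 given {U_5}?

No

Enumerating the 2 paths from U_1 to U_2 and testing each for blocking by {U_5}:
  1. U_1 → U_4 → U_5 ← U_3 ← U_2 — U_4:chain[open]; U_5:collider[open]; U_3:chain[open] ⇒ active
  2. U_1 → U_4 → U_5 ← U_2 — U_4:chain[open]; U_5:collider[open] ⇒ active
Because an active path exists, U_1 and U_2 are not d-separated.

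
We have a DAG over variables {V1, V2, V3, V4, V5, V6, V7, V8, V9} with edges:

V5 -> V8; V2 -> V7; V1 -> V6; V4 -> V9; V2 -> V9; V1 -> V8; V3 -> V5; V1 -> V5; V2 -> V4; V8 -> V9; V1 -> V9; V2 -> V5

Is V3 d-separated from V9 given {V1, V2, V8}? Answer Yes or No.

Yes

We examine all 6 paths between V3 and V9:
Path 1: V3 → V5 ← V2 → V9
  V2 is a fork here and V2 is conditioned on, so the path is blocked at V2.
Path 2: V3 → V5 ← V2 → V4 → V9
  V2 is a fork here and V2 is conditioned on, so the path is blocked at V2.
Path 3: V3 → V5 ← V1 → V9
  V1 is a fork here and V1 is conditioned on, so the path is blocked at V1.
Path 4: V3 → V5 ← V1 → V8 → V9
  V1 is a fork here and V1 is conditioned on, so the path is blocked at V1.
Path 5: V3 → V5 → V8 → V9
  V8 is a chain here and V8 is conditioned on, so the path is blocked at V8.
Path 6: V3 → V5 → V8 ← V1 → V9
  V1 is a fork here and V1 is conditioned on, so the path is blocked at V1.
All paths are blocked; V3 ⊥ V9 | {V1, V2, V8} holds.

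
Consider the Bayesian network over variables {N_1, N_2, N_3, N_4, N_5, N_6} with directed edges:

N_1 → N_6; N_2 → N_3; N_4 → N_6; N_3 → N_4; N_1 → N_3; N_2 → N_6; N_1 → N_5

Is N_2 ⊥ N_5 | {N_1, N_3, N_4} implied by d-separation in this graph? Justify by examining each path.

We examine all 4 paths between N_2 and N_5:
Path 1: N_2 → N_3 → N_4 → N_6 ← N_1 → N_5
  N_3 is a chain here and N_3 is conditioned on, so the path is blocked at N_3.
Path 2: N_2 → N_3 ← N_1 → N_5
  N_1 is a fork here and N_1 is conditioned on, so the path is blocked at N_1.
Path 3: N_2 → N_6 ← N_4 ← N_3 ← N_1 → N_5
  N_6 is a collider here and neither N_6 nor any of its descendants is conditioned on, so the collider stays closed — the path is blocked at N_6.
Path 4: N_2 → N_6 ← N_1 → N_5
  N_6 is a collider here and neither N_6 nor any of its descendants is conditioned on, so the collider stays closed — the path is blocked at N_6.
Every path is blocked, so N_2 and N_5 are d-separated given {N_1, N_3, N_4}.

Yes — N_2 and N_5 are d-separated given {N_1, N_3, N_4}.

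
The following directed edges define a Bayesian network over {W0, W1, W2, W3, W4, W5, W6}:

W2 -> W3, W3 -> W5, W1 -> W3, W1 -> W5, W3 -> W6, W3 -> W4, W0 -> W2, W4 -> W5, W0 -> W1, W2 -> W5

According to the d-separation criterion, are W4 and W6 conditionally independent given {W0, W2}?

No — W4 and W6 are not d-separated given {W0, W2}.

There are 6 undirected paths between W4 and W6; checking each against the conditioning set {W0, W2}:
Path 1: W4 ← W3 → W6
  W3 is a fork and W3 is not conditioned on — no node blocks this path, so it is active.
Path 2: W4 → W5 ← W1 ← W0 → W2 → W3 → W6
  W5 is a collider here and neither W5 nor any of its descendants is conditioned on, so the collider stays closed — the path is blocked at W5.
Path 3: W4 → W5 ← W1 → W3 → W6
  W5 is a collider here and neither W5 nor any of its descendants is conditioned on, so the collider stays closed — the path is blocked at W5.
Path 4: W4 → W5 ← W2 ← W0 → W1 → W3 → W6
  W5 is a collider here and neither W5 nor any of its descendants is conditioned on, so the collider stays closed — the path is blocked at W5.
Path 5: W4 → W5 ← W2 → W3 → W6
  W5 is a collider here and neither W5 nor any of its descendants is conditioned on, so the collider stays closed — the path is blocked at W5.
Path 6: W4 → W5 ← W3 → W6
  W5 is a collider here and neither W5 nor any of its descendants is conditioned on, so the collider stays closed — the path is blocked at W5.
Since the path W4 ← W3 → W6 is active, W4 and W6 are not d-separated given {W0, W2}.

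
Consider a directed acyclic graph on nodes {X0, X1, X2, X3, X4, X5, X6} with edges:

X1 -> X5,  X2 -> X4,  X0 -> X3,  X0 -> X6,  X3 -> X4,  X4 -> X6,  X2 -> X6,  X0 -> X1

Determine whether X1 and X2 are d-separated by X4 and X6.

Enumerating the 4 paths from X1 to X2 and testing each for blocking by {X4, X6}:
Path 1: X1 ← X0 → X3 → X4 ← X2
  X0 is a fork and X0 is not conditioned on; X3 is a chain and X3 is not conditioned on; X4 is a collider and X4 is conditioned on, which opens it — no node blocks this path, so it is active.
Path 2: X1 ← X0 → X3 → X4 → X6 ← X2
  X4 is a chain here and X4 is conditioned on, so the path is blocked at X4.
Path 3: X1 ← X0 → X6 ← X4 ← X2
  X4 is a chain here and X4 is conditioned on, so the path is blocked at X4.
Path 4: X1 ← X0 → X6 ← X2
  X0 is a fork and X0 is not conditioned on; X6 is a collider and X6 is conditioned on, which opens it — no node blocks this path, so it is active.
At least one path is unblocked, so d-separation fails.

No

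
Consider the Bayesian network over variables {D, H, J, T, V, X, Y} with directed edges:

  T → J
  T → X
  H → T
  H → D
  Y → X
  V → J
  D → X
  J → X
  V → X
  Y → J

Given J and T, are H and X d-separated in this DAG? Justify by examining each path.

No — H and X are not d-separated given {J, T}.

We examine all 5 paths between H and X:
  1. H → D → X — D:chain[open] ⇒ active
  2. H → T → X — T:chain[blocks] ⇒ blocked
  3. H → T → J → X — T:chain[blocks]; J:chain[blocks] ⇒ blocked
  4. H → T → J ← Y → X — T:chain[blocks]; J:collider[open]; Y:fork[open] ⇒ blocked
  5. H → T → J ← V → X — T:chain[blocks]; J:collider[open]; V:fork[open] ⇒ blocked
At least one path is unblocked, so d-separation fails.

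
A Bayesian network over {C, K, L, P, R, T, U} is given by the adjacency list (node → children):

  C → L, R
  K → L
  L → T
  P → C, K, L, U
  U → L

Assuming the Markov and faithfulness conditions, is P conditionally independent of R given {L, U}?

No — P and R are not d-separated given {L, U}.

There are 4 undirected paths between P and R; checking each against the conditioning set {L, U}:
  1. P → U → L ← C → R — U:chain[blocks]; L:collider[open]; C:fork[open] ⇒ blocked
  2. P → K → L ← C → R — K:chain[open]; L:collider[open]; C:fork[open] ⇒ active
  3. P → L ← C → R — L:collider[open]; C:fork[open] ⇒ active
  4. P → C → R — C:chain[open] ⇒ active
At least one path is unblocked, so d-separation fails.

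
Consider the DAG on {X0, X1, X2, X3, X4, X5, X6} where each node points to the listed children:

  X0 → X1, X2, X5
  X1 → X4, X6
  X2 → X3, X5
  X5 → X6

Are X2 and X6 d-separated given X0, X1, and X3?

No — X2 and X6 are not d-separated given {X0, X1, X3}.

4 paths connect X2 and X6; each must be blocked for d-separation to hold:
  1. X2 ← X0 → X1 → X6 — X0:fork[blocks]; X1:chain[blocks] ⇒ blocked
  2. X2 ← X0 → X5 → X6 — X0:fork[blocks]; X5:chain[open] ⇒ blocked
  3. X2 → X5 ← X0 → X1 → X6 — X5:collider[blocks]; X0:fork[blocks]; X1:chain[blocks] ⇒ blocked
  4. X2 → X5 → X6 — X5:chain[open] ⇒ active
Since the path X2 → X5 → X6 is active, X2 and X6 are not d-separated given {X0, X1, X3}.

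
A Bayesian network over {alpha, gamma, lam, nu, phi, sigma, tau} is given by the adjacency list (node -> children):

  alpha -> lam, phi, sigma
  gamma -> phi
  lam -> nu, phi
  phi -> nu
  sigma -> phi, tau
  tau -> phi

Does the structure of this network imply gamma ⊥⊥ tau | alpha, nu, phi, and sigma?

No

5 paths connect gamma and tau; each must be blocked for d-separation to hold:
Path 1: gamma → phi ← tau
  phi is a collider and phi is conditioned on, which opens it — no node blocks this path, so it is active.
Path 2: gamma → phi ← lam ← alpha → sigma → tau
  alpha is a fork here and alpha is conditioned on, so the path is blocked at alpha.
Path 3: gamma → phi ← sigma → tau
  sigma is a fork here and sigma is conditioned on, so the path is blocked at sigma.
Path 4: gamma → phi → nu ← lam ← alpha → sigma → tau
  phi is a chain here and phi is conditioned on, so the path is blocked at phi.
Path 5: gamma → phi ← alpha → sigma → tau
  alpha is a fork here and alpha is conditioned on, so the path is blocked at alpha.
At least one path is unblocked, so d-separation fails.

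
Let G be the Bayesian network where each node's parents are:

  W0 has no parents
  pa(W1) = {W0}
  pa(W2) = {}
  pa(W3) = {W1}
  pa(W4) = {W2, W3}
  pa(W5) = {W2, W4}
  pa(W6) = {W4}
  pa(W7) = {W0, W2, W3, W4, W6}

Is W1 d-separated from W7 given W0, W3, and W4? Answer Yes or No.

Yes

6 paths connect W1 and W7; each must be blocked for d-separation to hold:
  1. W1 → W3 → W7 — W3:chain[blocks] ⇒ blocked
  2. W1 → W3 → W4 → W5 ← W2 → W7 — W3:chain[blocks]; W4:chain[blocks]; W5:collider[blocks]; W2:fork[open] ⇒ blocked
  3. W1 → W3 → W4 → W7 — W3:chain[blocks]; W4:chain[blocks] ⇒ blocked
  4. W1 → W3 → W4 → W6 → W7 — W3:chain[blocks]; W4:chain[blocks]; W6:chain[open] ⇒ blocked
  5. W1 → W3 → W4 ← W2 → W7 — W3:chain[blocks]; W4:collider[open]; W2:fork[open] ⇒ blocked
  6. W1 ← W0 → W7 — W0:fork[blocks] ⇒ blocked
Since every path is blocked, d-separation holds.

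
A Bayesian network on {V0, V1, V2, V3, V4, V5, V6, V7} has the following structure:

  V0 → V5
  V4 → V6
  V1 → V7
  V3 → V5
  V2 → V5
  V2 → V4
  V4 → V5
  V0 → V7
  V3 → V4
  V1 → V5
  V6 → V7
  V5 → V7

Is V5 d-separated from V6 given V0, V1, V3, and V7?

We examine all 6 paths between V5 and V6:
Path 1: V5 ← V2 → V4 → V6
  V2 is a fork and V2 is not conditioned on; V4 is a chain and V4 is not conditioned on — no node blocks this path, so it is active.
Path 2: V5 ← V4 → V6
  V4 is a fork and V4 is not conditioned on — no node blocks this path, so it is active.
Path 3: V5 → V7 ← V6
  V7 is a collider and V7 is conditioned on, which opens it — no node blocks this path, so it is active.
Path 4: V5 ← V0 → V7 ← V6
  V0 is a fork here and V0 is conditioned on, so the path is blocked at V0.
Path 5: V5 ← V1 → V7 ← V6
  V1 is a fork here and V1 is conditioned on, so the path is blocked at V1.
Path 6: V5 ← V3 → V4 → V6
  V3 is a fork here and V3 is conditioned on, so the path is blocked at V3.
Since the path V5 ← V2 → V4 → V6 is active, V5 and V6 are not d-separated given {V0, V1, V3, V7}.

No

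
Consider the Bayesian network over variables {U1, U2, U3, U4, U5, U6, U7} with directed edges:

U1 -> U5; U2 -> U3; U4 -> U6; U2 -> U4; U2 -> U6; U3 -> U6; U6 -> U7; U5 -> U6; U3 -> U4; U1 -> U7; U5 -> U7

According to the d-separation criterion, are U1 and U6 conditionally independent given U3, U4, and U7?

Enumerating the 4 paths from U1 to U6 and testing each for blocking by {U3, U4, U7}:
Path 1: U1 → U5 → U7 ← U6
  U5 is a chain and U5 is not conditioned on; U7 is a collider and U7 is conditioned on, which opens it — no node blocks this path, so it is active.
Path 2: U1 → U5 → U6
  U5 is a chain and U5 is not conditioned on — no node blocks this path, so it is active.
Path 3: U1 → U7 ← U5 → U6
  U7 is a collider and U7 is conditioned on, which opens it; U5 is a fork and U5 is not conditioned on — no node blocks this path, so it is active.
Path 4: U1 → U7 ← U6
  U7 is a collider and U7 is conditioned on, which opens it — no node blocks this path, so it is active.
At least one path is unblocked, so d-separation fails.

No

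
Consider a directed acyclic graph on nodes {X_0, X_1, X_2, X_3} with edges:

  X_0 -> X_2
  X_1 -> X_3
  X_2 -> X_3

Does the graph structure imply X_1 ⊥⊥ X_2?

Yes

There is one path between X_1 and X_2:
  1. X_1 → X_3 ← X_2 — X_3:collider[blocks] ⇒ blocked
All paths are blocked; X_1 ⊥ X_2 | ∅ holds.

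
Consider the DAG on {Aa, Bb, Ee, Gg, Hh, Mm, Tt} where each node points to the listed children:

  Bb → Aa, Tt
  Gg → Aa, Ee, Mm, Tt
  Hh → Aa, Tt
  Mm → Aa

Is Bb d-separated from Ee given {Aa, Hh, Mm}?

No

6 paths connect Bb and Ee; each must be blocked for d-separation to hold:
  1. Bb → Aa ← Hh → Tt ← Gg → Ee — Aa:collider[open]; Hh:fork[blocks]; Tt:collider[blocks]; Gg:fork[open] ⇒ blocked
  2. Bb → Aa ← Mm ← Gg → Ee — Aa:collider[open]; Mm:chain[blocks]; Gg:fork[open] ⇒ blocked
  3. Bb → Aa ← Gg → Ee — Aa:collider[open]; Gg:fork[open] ⇒ active
  4. Bb → Tt ← Hh → Aa ← Mm ← Gg → Ee — Tt:collider[blocks]; Hh:fork[blocks]; Aa:collider[open]; Mm:chain[blocks]; Gg:fork[open] ⇒ blocked
  5. Bb → Tt ← Hh → Aa ← Gg → Ee — Tt:collider[blocks]; Hh:fork[blocks]; Aa:collider[open]; Gg:fork[open] ⇒ blocked
  6. Bb → Tt ← Gg → Ee — Tt:collider[blocks]; Gg:fork[open] ⇒ blocked
Because an active path exists, Bb and Ee are not d-separated.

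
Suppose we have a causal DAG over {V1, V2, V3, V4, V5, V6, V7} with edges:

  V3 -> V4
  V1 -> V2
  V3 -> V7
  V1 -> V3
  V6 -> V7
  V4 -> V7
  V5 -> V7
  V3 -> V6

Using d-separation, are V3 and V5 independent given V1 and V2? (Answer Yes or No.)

We examine all 3 paths between V3 and V5:
Path 1: V3 → V4 → V7 ← V5
  V7 is a collider here and neither V7 nor any of its descendants is conditioned on, so the collider stays closed — the path is blocked at V7.
Path 2: V3 → V7 ← V5
  V7 is a collider here and neither V7 nor any of its descendants is conditioned on, so the collider stays closed — the path is blocked at V7.
Path 3: V3 → V6 → V7 ← V5
  V7 is a collider here and neither V7 nor any of its descendants is conditioned on, so the collider stays closed — the path is blocked at V7.
Since every path is blocked, d-separation holds.

Yes — V3 and V5 are d-separated given {V1, V2}.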